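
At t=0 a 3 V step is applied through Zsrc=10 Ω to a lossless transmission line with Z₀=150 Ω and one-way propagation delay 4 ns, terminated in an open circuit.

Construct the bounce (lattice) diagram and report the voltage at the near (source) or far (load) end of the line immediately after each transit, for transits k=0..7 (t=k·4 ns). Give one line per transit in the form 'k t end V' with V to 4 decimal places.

Γ_L=1.000000, Γ_S=-0.875000; launch V₁=3·150/160=2.812500
k=0 src: V=2.8125
k=1 load: inc=2.812500, refl=2.812500·1.000000=2.8125; V=0.000000+2.812500+2.812500=5.6250
k=2 src: inc=2.812500, refl=2.812500·-0.875000=-2.4609; V=2.812500+2.812500+-2.460938=3.1641
k=3 load: inc=-2.460938, refl=-2.460938·1.000000=-2.4609; V=5.625000+-2.460938+-2.460938=0.7031
k=4 src: inc=-2.460938, refl=-2.460938·-0.875000=2.1533; V=3.164062+-2.460938+2.153320=2.8564
k=5 load: inc=2.153320, refl=2.153320·1.000000=2.1533; V=0.703125+2.153320+2.153320=5.0098
k=6 src: inc=2.153320, refl=2.153320·-0.875000=-1.8842; V=2.856445+2.153320+-1.884155=3.1256
k=7 load: inc=-1.884155, refl=-1.884155·1.000000=-1.8842; V=5.009766+-1.884155+-1.884155=1.2415

0 0 source 2.8125
1 4 load 5.6250
2 8 source 3.1641
3 12 load 0.7031
4 16 source 2.8564
5 20 load 5.0098
6 24 source 3.1256
7 28 load 1.2415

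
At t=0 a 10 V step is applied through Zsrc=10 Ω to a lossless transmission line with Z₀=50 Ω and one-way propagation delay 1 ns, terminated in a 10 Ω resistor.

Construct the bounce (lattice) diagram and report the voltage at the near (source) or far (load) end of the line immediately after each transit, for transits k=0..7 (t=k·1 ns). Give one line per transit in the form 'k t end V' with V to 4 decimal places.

0 0 source 8.3333
1 1 load 2.7778
2 2 source 6.4815
3 3 load 4.0123
4 4 source 5.6584
5 5 load 4.5610
6 6 source 5.2926
7 7 load 4.8049

Γ_L=-0.666667, Γ_S=-0.666667; launch V₁=10·50/60=8.333333
k=0 src: V=8.3333
k=1 load: inc=8.333333, refl=8.333333·-0.666667=-5.5556; V=0.000000+8.333333+-5.555556=2.7778
k=2 src: inc=-5.555556, refl=-5.555556·-0.666667=3.7037; V=8.333333+-5.555556+3.703704=6.4815
k=3 load: inc=3.703704, refl=3.703704·-0.666667=-2.4691; V=2.777778+3.703704+-2.469136=4.0123
k=4 src: inc=-2.469136, refl=-2.469136·-0.666667=1.6461; V=6.481481+-2.469136+1.646091=5.6584
k=5 load: inc=1.646091, refl=1.646091·-0.666667=-1.0974; V=4.012346+1.646091+-1.097394=4.5610
k=6 src: inc=-1.097394, refl=-1.097394·-0.666667=0.7316; V=5.658436+-1.097394+0.731596=5.2926
k=7 load: inc=0.731596, refl=0.731596·-0.666667=-0.4877; V=4.561043+0.731596+-0.487731=4.8049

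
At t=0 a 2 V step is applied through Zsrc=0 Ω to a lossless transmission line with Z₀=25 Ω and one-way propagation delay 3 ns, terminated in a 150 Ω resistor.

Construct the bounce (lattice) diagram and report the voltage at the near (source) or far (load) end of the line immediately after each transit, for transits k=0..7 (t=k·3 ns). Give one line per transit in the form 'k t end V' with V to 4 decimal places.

0 0 source 2.0000
1 3 load 3.4286
2 6 source 2.0000
3 9 load 0.9796
4 12 source 2.0000
5 15 load 2.7289
6 18 source 2.0000
7 21 load 1.4794

Γ_L=0.714286, Γ_S=-1.000000; launch V₁=2·25/25=2.000000
k=0 src: V=2.0000
k=1 load: inc=2.000000, refl=2.000000·0.714286=1.4286; V=0.000000+2.000000+1.428571=3.4286
k=2 src: inc=1.428571, refl=1.428571·-1.000000=-1.4286; V=2.000000+1.428571+-1.428571=2.0000
k=3 load: inc=-1.428571, refl=-1.428571·0.714286=-1.0204; V=3.428571+-1.428571+-1.020408=0.9796
k=4 src: inc=-1.020408, refl=-1.020408·-1.000000=1.0204; V=2.000000+-1.020408+1.020408=2.0000
k=5 load: inc=1.020408, refl=1.020408·0.714286=0.7289; V=0.979592+1.020408+0.728863=2.7289
k=6 src: inc=0.728863, refl=0.728863·-1.000000=-0.7289; V=2.000000+0.728863+-0.728863=2.0000
k=7 load: inc=-0.728863, refl=-0.728863·0.714286=-0.5206; V=2.728863+-0.728863+-0.520616=1.4794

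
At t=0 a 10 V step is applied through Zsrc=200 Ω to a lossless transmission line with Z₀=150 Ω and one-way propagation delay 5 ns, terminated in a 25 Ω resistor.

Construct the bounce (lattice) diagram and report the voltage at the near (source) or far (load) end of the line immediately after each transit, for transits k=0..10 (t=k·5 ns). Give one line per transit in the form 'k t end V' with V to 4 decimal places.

0 0 source 4.2857
1 5 load 1.2245
2 10 source 0.7872
3 15 load 1.0995
4 20 source 1.1442
5 25 load 1.1123
6 30 source 1.1077
7 35 load 1.1110
8 40 source 1.1115
9 45 load 1.1111
10 50 source 1.1111

Γ_L=-0.714286, Γ_S=0.142857; launch V₁=10·150/350=4.285714
k=0 src: V=4.2857
k=1 load: inc=4.285714, refl=4.285714·-0.714286=-3.0612; V=0.000000+4.285714+-3.061224=1.2245
k=2 src: inc=-3.061224, refl=-3.061224·0.142857=-0.4373; V=4.285714+-3.061224+-0.437318=0.7872
k=3 load: inc=-0.437318, refl=-0.437318·-0.714286=0.3124; V=1.224490+-0.437318+0.312370=1.0995
k=4 src: inc=0.312370, refl=0.312370·0.142857=0.0446; V=0.787172+0.312370+0.044624=1.1442
k=5 load: inc=0.044624, refl=0.044624·-0.714286=-0.0319; V=1.099542+0.044624+-0.031874=1.1123
k=6 src: inc=-0.031874, refl=-0.031874·0.142857=-0.0046; V=1.144166+-0.031874+-0.004553=1.1077
k=7 load: inc=-0.004553, refl=-0.004553·-0.714286=0.0033; V=1.112292+-0.004553+0.003252=1.1110
k=8 src: inc=0.003252, refl=0.003252·0.142857=0.0005; V=1.107738+0.003252+0.000465=1.1115
k=9 load: inc=0.000465, refl=0.000465·-0.714286=-0.0003; V=1.110991+0.000465+-0.000332=1.1111
k=10 src: inc=-0.000332, refl=-0.000332·0.142857=-0.0000; V=1.111455+-0.000332+-0.000047=1.1111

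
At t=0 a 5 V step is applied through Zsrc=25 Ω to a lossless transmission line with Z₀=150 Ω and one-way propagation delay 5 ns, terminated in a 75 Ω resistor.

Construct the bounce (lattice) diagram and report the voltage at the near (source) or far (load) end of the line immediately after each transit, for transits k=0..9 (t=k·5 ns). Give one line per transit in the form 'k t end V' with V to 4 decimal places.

0 0 source 4.2857
1 5 load 2.8571
2 10 source 3.8776
3 15 load 3.5374
4 20 source 3.7804
5 25 load 3.6994
6 30 source 3.7572
7 35 load 3.7379
8 40 source 3.7517
9 45 load 3.7471

Γ_L=-0.333333, Γ_S=-0.714286; launch V₁=5·150/175=4.285714
k=0 src: V=4.2857
k=1 load: inc=4.285714, refl=4.285714·-0.333333=-1.4286; V=0.000000+4.285714+-1.428571=2.8571
k=2 src: inc=-1.428571, refl=-1.428571·-0.714286=1.0204; V=4.285714+-1.428571+1.020408=3.8776
k=3 load: inc=1.020408, refl=1.020408·-0.333333=-0.3401; V=2.857143+1.020408+-0.340136=3.5374
k=4 src: inc=-0.340136, refl=-0.340136·-0.714286=0.2430; V=3.877551+-0.340136+0.242954=3.7804
k=5 load: inc=0.242954, refl=0.242954·-0.333333=-0.0810; V=3.537415+0.242954+-0.080985=3.6994
k=6 src: inc=-0.080985, refl=-0.080985·-0.714286=0.0578; V=3.780369+-0.080985+0.057846=3.7572
k=7 load: inc=0.057846, refl=0.057846·-0.333333=-0.0193; V=3.699385+0.057846+-0.019282=3.7379
k=8 src: inc=-0.019282, refl=-0.019282·-0.714286=0.0138; V=3.757231+-0.019282+0.013773=3.7517
k=9 load: inc=0.013773, refl=0.013773·-0.333333=-0.0046; V=3.737949+0.013773+-0.004591=3.7471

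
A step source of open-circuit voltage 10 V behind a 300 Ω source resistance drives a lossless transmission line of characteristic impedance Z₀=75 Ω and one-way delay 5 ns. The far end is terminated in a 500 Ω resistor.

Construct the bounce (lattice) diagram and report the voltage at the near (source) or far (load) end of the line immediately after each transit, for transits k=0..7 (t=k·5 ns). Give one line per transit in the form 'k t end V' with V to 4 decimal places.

Γ_L=0.739130, Γ_S=0.600000; launch V₁=10·75/375=2.000000
k=0 src: V=2.0000
k=1 load: inc=2.000000, refl=2.000000·0.739130=1.4783; V=0.000000+2.000000+1.478261=3.4783
k=2 src: inc=1.478261, refl=1.478261·0.600000=0.8870; V=2.000000+1.478261+0.886957=4.3652
k=3 load: inc=0.886957, refl=0.886957·0.739130=0.6556; V=3.478261+0.886957+0.655577=5.0208
k=4 src: inc=0.655577, refl=0.655577·0.600000=0.3933; V=4.365217+0.655577+0.393346=5.4141
k=5 load: inc=0.393346, refl=0.393346·0.739130=0.2907; V=5.020794+0.393346+0.290734=5.7049
k=6 src: inc=0.290734, refl=0.290734·0.600000=0.1744; V=5.414140+0.290734+0.174440=5.8793
k=7 load: inc=0.174440, refl=0.174440·0.739130=0.1289; V=5.704874+0.174440+0.128934=6.0082

0 0 source 2.0000
1 5 load 3.4783
2 10 source 4.3652
3 15 load 5.0208
4 20 source 5.4141
5 25 load 5.7049
6 30 source 5.8793
7 35 load 6.0082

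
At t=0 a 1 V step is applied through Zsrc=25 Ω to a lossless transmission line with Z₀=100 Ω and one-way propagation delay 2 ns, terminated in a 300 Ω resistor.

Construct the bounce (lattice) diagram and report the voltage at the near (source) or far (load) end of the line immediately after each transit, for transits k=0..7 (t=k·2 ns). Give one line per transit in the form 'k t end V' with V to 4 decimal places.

Γ_L=0.500000, Γ_S=-0.600000; launch V₁=1·100/125=0.800000
k=0 src: V=0.8000
k=1 load: inc=0.800000, refl=0.800000·0.500000=0.4000; V=0.000000+0.800000+0.400000=1.2000
k=2 src: inc=0.400000, refl=0.400000·-0.600000=-0.2400; V=0.800000+0.400000+-0.240000=0.9600
k=3 load: inc=-0.240000, refl=-0.240000·0.500000=-0.1200; V=1.200000+-0.240000+-0.120000=0.8400
k=4 src: inc=-0.120000, refl=-0.120000·-0.600000=0.0720; V=0.960000+-0.120000+0.072000=0.9120
k=5 load: inc=0.072000, refl=0.072000·0.500000=0.0360; V=0.840000+0.072000+0.036000=0.9480
k=6 src: inc=0.036000, refl=0.036000·-0.600000=-0.0216; V=0.912000+0.036000+-0.021600=0.9264
k=7 load: inc=-0.021600, refl=-0.021600·0.500000=-0.0108; V=0.948000+-0.021600+-0.010800=0.9156

0 0 source 0.8000
1 2 load 1.2000
2 4 source 0.9600
3 6 load 0.8400
4 8 source 0.9120
5 10 load 0.9480
6 12 source 0.9264
7 14 load 0.9156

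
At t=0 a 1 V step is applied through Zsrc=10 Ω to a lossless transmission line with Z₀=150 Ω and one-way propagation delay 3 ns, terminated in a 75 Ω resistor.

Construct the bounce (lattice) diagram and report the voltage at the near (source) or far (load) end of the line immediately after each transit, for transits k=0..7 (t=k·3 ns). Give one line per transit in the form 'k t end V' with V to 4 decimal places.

0 0 source 0.9375
1 3 load 0.6250
2 6 source 0.8984
3 9 load 0.8073
4 12 source 0.8870
5 15 load 0.8605
6 18 source 0.8837
7 21 load 0.8760

Γ_L=-0.333333, Γ_S=-0.875000; launch V₁=1·150/160=0.937500
k=0 src: V=0.9375
k=1 load: inc=0.937500, refl=0.937500·-0.333333=-0.3125; V=0.000000+0.937500+-0.312500=0.6250
k=2 src: inc=-0.312500, refl=-0.312500·-0.875000=0.2734; V=0.937500+-0.312500+0.273438=0.8984
k=3 load: inc=0.273438, refl=0.273438·-0.333333=-0.0911; V=0.625000+0.273438+-0.091146=0.8073
k=4 src: inc=-0.091146, refl=-0.091146·-0.875000=0.0798; V=0.898438+-0.091146+0.079753=0.8870
k=5 load: inc=0.079753, refl=0.079753·-0.333333=-0.0266; V=0.807292+0.079753+-0.026584=0.8605
k=6 src: inc=-0.026584, refl=-0.026584·-0.875000=0.0233; V=0.887044+-0.026584+0.023261=0.8837
k=7 load: inc=0.023261, refl=0.023261·-0.333333=-0.0078; V=0.860460+0.023261+-0.007754=0.8760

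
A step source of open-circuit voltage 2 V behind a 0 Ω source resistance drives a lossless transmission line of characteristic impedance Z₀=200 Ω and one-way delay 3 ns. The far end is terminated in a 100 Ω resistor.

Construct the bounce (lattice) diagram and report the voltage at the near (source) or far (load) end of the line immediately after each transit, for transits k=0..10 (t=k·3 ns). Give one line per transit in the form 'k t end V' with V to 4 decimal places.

Γ_L=-0.333333, Γ_S=-1.000000; launch V₁=2·200/200=2.000000
k=0 src: V=2.0000
k=1 load: inc=2.000000, refl=2.000000·-0.333333=-0.6667; V=0.000000+2.000000+-0.666667=1.3333
k=2 src: inc=-0.666667, refl=-0.666667·-1.000000=0.6667; V=2.000000+-0.666667+0.666667=2.0000
k=3 load: inc=0.666667, refl=0.666667·-0.333333=-0.2222; V=1.333333+0.666667+-0.222222=1.7778
k=4 src: inc=-0.222222, refl=-0.222222·-1.000000=0.2222; V=2.000000+-0.222222+0.222222=2.0000
k=5 load: inc=0.222222, refl=0.222222·-0.333333=-0.0741; V=1.777778+0.222222+-0.074074=1.9259
k=6 src: inc=-0.074074, refl=-0.074074·-1.000000=0.0741; V=2.000000+-0.074074+0.074074=2.0000
k=7 load: inc=0.074074, refl=0.074074·-0.333333=-0.0247; V=1.925926+0.074074+-0.024691=1.9753
k=8 src: inc=-0.024691, refl=-0.024691·-1.000000=0.0247; V=2.000000+-0.024691+0.024691=2.0000
k=9 load: inc=0.024691, refl=0.024691·-0.333333=-0.0082; V=1.975309+0.024691+-0.008230=1.9918
k=10 src: inc=-0.008230, refl=-0.008230·-1.000000=0.0082; V=2.000000+-0.008230+0.008230=2.0000

0 0 source 2.0000
1 3 load 1.3333
2 6 source 2.0000
3 9 load 1.7778
4 12 source 2.0000
5 15 load 1.9259
6 18 source 2.0000
7 21 load 1.9753
8 24 source 2.0000
9 27 load 1.9918
10 30 source 2.0000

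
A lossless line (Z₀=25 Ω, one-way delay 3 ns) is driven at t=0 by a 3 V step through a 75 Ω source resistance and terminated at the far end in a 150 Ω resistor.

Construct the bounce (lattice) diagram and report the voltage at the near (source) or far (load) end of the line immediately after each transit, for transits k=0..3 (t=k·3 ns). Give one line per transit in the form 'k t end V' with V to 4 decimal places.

0 0 source 0.7500
1 3 load 1.2857
2 6 source 1.5536
3 9 load 1.7449

Γ_L=0.714286, Γ_S=0.500000; launch V₁=3·25/100=0.750000
k=0 src: V=0.7500
k=1 load: inc=0.750000, refl=0.750000·0.714286=0.5357; V=0.000000+0.750000+0.535714=1.2857
k=2 src: inc=0.535714, refl=0.535714·0.500000=0.2679; V=0.750000+0.535714+0.267857=1.5536
k=3 load: inc=0.267857, refl=0.267857·0.714286=0.1913; V=1.285714+0.267857+0.191327=1.7449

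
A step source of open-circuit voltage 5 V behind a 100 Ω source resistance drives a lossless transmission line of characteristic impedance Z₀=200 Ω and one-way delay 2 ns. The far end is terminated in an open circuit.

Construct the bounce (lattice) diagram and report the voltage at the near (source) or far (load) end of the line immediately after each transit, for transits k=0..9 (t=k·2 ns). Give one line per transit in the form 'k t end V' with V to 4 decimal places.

0 0 source 3.3333
1 2 load 6.6667
2 4 source 5.5556
3 6 load 4.4444
4 8 source 4.8148
5 10 load 5.1852
6 12 source 5.0617
7 14 load 4.9383
8 16 source 4.9794
9 18 load 5.0206

Γ_L=1.000000, Γ_S=-0.333333; launch V₁=5·200/300=3.333333
k=0 src: V=3.3333
k=1 load: inc=3.333333, refl=3.333333·1.000000=3.3333; V=0.000000+3.333333+3.333333=6.6667
k=2 src: inc=3.333333, refl=3.333333·-0.333333=-1.1111; V=3.333333+3.333333+-1.111111=5.5556
k=3 load: inc=-1.111111, refl=-1.111111·1.000000=-1.1111; V=6.666667+-1.111111+-1.111111=4.4444
k=4 src: inc=-1.111111, refl=-1.111111·-0.333333=0.3704; V=5.555556+-1.111111+0.370370=4.8148
k=5 load: inc=0.370370, refl=0.370370·1.000000=0.3704; V=4.444444+0.370370+0.370370=5.1852
k=6 src: inc=0.370370, refl=0.370370·-0.333333=-0.1235; V=4.814815+0.370370+-0.123457=5.0617
k=7 load: inc=-0.123457, refl=-0.123457·1.000000=-0.1235; V=5.185185+-0.123457+-0.123457=4.9383
k=8 src: inc=-0.123457, refl=-0.123457·-0.333333=0.0412; V=5.061728+-0.123457+0.041152=4.9794
k=9 load: inc=0.041152, refl=0.041152·1.000000=0.0412; V=4.938272+0.041152+0.041152=5.0206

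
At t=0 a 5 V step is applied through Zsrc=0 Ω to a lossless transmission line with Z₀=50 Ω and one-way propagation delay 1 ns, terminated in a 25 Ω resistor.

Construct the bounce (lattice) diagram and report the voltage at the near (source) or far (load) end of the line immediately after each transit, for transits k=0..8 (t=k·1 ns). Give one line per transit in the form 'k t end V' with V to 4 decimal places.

0 0 source 5.0000
1 1 load 3.3333
2 2 source 5.0000
3 3 load 4.4444
4 4 source 5.0000
5 5 load 4.8148
6 6 source 5.0000
7 7 load 4.9383
8 8 source 5.0000

Γ_L=-0.333333, Γ_S=-1.000000; launch V₁=5·50/50=5.000000
k=0 src: V=5.0000
k=1 load: inc=5.000000, refl=5.000000·-0.333333=-1.6667; V=0.000000+5.000000+-1.666667=3.3333
k=2 src: inc=-1.666667, refl=-1.666667·-1.000000=1.6667; V=5.000000+-1.666667+1.666667=5.0000
k=3 load: inc=1.666667, refl=1.666667·-0.333333=-0.5556; V=3.333333+1.666667+-0.555556=4.4444
k=4 src: inc=-0.555556, refl=-0.555556·-1.000000=0.5556; V=5.000000+-0.555556+0.555556=5.0000
k=5 load: inc=0.555556, refl=0.555556·-0.333333=-0.1852; V=4.444444+0.555556+-0.185185=4.8148
k=6 src: inc=-0.185185, refl=-0.185185·-1.000000=0.1852; V=5.000000+-0.185185+0.185185=5.0000
k=7 load: inc=0.185185, refl=0.185185·-0.333333=-0.0617; V=4.814815+0.185185+-0.061728=4.9383
k=8 src: inc=-0.061728, refl=-0.061728·-1.000000=0.0617; V=5.000000+-0.061728+0.061728=5.0000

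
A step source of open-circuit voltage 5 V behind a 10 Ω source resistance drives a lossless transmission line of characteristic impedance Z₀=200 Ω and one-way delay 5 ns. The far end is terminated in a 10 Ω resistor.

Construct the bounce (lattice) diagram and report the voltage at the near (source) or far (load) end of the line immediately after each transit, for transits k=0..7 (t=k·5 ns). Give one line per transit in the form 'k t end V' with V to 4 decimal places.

0 0 source 4.7619
1 5 load 0.4535
2 10 source 4.3516
3 15 load 0.8248
4 20 source 4.0157
5 25 load 1.1287
6 30 source 3.7407
7 35 load 1.3774

Γ_L=-0.904762, Γ_S=-0.904762; launch V₁=5·200/210=4.761905
k=0 src: V=4.7619
k=1 load: inc=4.761905, refl=4.761905·-0.904762=-4.3084; V=0.000000+4.761905+-4.308390=0.4535
k=2 src: inc=-4.308390, refl=-4.308390·-0.904762=3.8981; V=4.761905+-4.308390+3.898067=4.3516
k=3 load: inc=3.898067, refl=3.898067·-0.904762=-3.5268; V=0.453515+3.898067+-3.526823=0.8248
k=4 src: inc=-3.526823, refl=-3.526823·-0.904762=3.1909; V=4.351582+-3.526823+3.190935=4.0157
k=5 load: inc=3.190935, refl=3.190935·-0.904762=-2.8870; V=0.824759+3.190935+-2.887036=1.1287
k=6 src: inc=-2.887036, refl=-2.887036·-0.904762=2.6121; V=4.015694+-2.887036+2.612080=3.7407
k=7 load: inc=2.612080, refl=2.612080·-0.904762=-2.3633; V=1.128658+2.612080+-2.363311=1.3774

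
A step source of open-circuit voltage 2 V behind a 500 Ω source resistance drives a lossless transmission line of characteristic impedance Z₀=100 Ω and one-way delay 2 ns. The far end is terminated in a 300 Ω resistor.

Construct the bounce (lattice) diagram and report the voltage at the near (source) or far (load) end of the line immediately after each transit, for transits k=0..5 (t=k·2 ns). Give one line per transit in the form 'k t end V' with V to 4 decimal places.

Γ_L=0.500000, Γ_S=0.666667; launch V₁=2·100/600=0.333333
k=0 src: V=0.3333
k=1 load: inc=0.333333, refl=0.333333·0.500000=0.1667; V=0.000000+0.333333+0.166667=0.5000
k=2 src: inc=0.166667, refl=0.166667·0.666667=0.1111; V=0.333333+0.166667+0.111111=0.6111
k=3 load: inc=0.111111, refl=0.111111·0.500000=0.0556; V=0.500000+0.111111+0.055556=0.6667
k=4 src: inc=0.055556, refl=0.055556·0.666667=0.0370; V=0.611111+0.055556+0.037037=0.7037
k=5 load: inc=0.037037, refl=0.037037·0.500000=0.0185; V=0.666667+0.037037+0.018519=0.7222

0 0 source 0.3333
1 2 load 0.5000
2 4 source 0.6111
3 6 load 0.6667
4 8 source 0.7037
5 10 load 0.7222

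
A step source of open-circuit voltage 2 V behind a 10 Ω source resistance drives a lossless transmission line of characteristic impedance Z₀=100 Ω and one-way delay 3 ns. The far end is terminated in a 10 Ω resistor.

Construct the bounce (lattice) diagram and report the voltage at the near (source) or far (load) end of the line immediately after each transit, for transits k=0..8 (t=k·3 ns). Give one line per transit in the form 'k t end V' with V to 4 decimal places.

Γ_L=-0.818182, Γ_S=-0.818182; launch V₁=2·100/110=1.818182
k=0 src: V=1.8182
k=1 load: inc=1.818182, refl=1.818182·-0.818182=-1.4876; V=0.000000+1.818182+-1.487603=0.3306
k=2 src: inc=-1.487603, refl=-1.487603·-0.818182=1.2171; V=1.818182+-1.487603+1.217130=1.5477
k=3 load: inc=1.217130, refl=1.217130·-0.818182=-0.9958; V=0.330579+1.217130+-0.995834=0.5519
k=4 src: inc=-0.995834, refl=-0.995834·-0.818182=0.8148; V=1.547708+-0.995834+0.814773=1.3666
k=5 load: inc=0.814773, refl=0.814773·-0.818182=-0.6666; V=0.551875+0.814773+-0.666632=0.7000
k=6 src: inc=-0.666632, refl=-0.666632·-0.818182=0.5454; V=1.366648+-0.666632+0.545427=1.2454
k=7 load: inc=0.545427, refl=0.545427·-0.818182=-0.4463; V=0.700015+0.545427+-0.446258=0.7992
k=8 src: inc=-0.446258, refl=-0.446258·-0.818182=0.3651; V=1.245442+-0.446258+0.365120=1.1643

0 0 source 1.8182
1 3 load 0.3306
2 6 source 1.5477
3 9 load 0.5519
4 12 source 1.3666
5 15 load 0.7000
6 18 source 1.2454
7 21 load 0.7992
8 24 source 1.1643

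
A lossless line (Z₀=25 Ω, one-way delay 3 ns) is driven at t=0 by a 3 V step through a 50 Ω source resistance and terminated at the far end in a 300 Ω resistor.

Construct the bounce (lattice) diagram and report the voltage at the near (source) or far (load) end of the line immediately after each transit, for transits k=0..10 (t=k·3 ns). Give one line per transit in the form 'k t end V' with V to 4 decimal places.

0 0 source 1.0000
1 3 load 1.8462
2 6 source 2.1282
3 9 load 2.3669
4 12 source 2.4464
5 15 load 2.5137
6 18 source 2.5362
7 21 load 2.5552
8 24 source 2.5615
9 27 load 2.5668
10 30 source 2.5686

Γ_L=0.846154, Γ_S=0.333333; launch V₁=3·25/75=1.000000
k=0 src: V=1.0000
k=1 load: inc=1.000000, refl=1.000000·0.846154=0.8462; V=0.000000+1.000000+0.846154=1.8462
k=2 src: inc=0.846154, refl=0.846154·0.333333=0.2821; V=1.000000+0.846154+0.282051=2.1282
k=3 load: inc=0.282051, refl=0.282051·0.846154=0.2387; V=1.846154+0.282051+0.238659=2.3669
k=4 src: inc=0.238659, refl=0.238659·0.333333=0.0796; V=2.128205+0.238659+0.079553=2.4464
k=5 load: inc=0.079553, refl=0.079553·0.846154=0.0673; V=2.366864+0.079553+0.067314=2.5137
k=6 src: inc=0.067314, refl=0.067314·0.333333=0.0224; V=2.446417+0.067314+0.022438=2.5362
k=7 load: inc=0.022438, refl=0.022438·0.846154=0.0190; V=2.513731+0.022438+0.018986=2.5552
k=8 src: inc=0.018986, refl=0.018986·0.333333=0.0063; V=2.536169+0.018986+0.006329=2.5615
k=9 load: inc=0.006329, refl=0.006329·0.846154=0.0054; V=2.555155+0.006329+0.005355=2.5668
k=10 src: inc=0.005355, refl=0.005355·0.333333=0.0018; V=2.561484+0.005355+0.001785=2.5686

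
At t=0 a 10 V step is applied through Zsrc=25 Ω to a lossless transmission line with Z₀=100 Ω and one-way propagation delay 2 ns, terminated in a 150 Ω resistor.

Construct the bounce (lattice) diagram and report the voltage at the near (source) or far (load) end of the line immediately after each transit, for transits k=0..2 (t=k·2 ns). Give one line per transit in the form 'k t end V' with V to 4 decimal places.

Γ_L=0.200000, Γ_S=-0.600000; launch V₁=10·100/125=8.000000
k=0 src: V=8.0000
k=1 load: inc=8.000000, refl=8.000000·0.200000=1.6000; V=0.000000+8.000000+1.600000=9.6000
k=2 src: inc=1.600000, refl=1.600000·-0.600000=-0.9600; V=8.000000+1.600000+-0.960000=8.6400

0 0 source 8.0000
1 2 load 9.6000
2 4 source 8.6400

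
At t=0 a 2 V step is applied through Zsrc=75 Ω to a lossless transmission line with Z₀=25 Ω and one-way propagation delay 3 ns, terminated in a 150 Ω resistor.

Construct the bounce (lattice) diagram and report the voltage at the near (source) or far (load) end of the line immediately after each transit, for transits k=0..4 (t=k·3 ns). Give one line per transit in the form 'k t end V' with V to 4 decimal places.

0 0 source 0.5000
1 3 load 0.8571
2 6 source 1.0357
3 9 load 1.1633
4 12 source 1.2270

Γ_L=0.714286, Γ_S=0.500000; launch V₁=2·25/100=0.500000
k=0 src: V=0.5000
k=1 load: inc=0.500000, refl=0.500000·0.714286=0.3571; V=0.000000+0.500000+0.357143=0.8571
k=2 src: inc=0.357143, refl=0.357143·0.500000=0.1786; V=0.500000+0.357143+0.178571=1.0357
k=3 load: inc=0.178571, refl=0.178571·0.714286=0.1276; V=0.857143+0.178571+0.127551=1.1633
k=4 src: inc=0.127551, refl=0.127551·0.500000=0.0638; V=1.035714+0.127551+0.063776=1.2270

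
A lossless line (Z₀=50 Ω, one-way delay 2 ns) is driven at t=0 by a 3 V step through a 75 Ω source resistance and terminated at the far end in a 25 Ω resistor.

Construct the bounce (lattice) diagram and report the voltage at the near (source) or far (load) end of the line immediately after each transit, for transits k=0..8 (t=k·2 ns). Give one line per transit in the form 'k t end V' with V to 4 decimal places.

0 0 source 1.2000
1 2 load 0.8000
2 4 source 0.7200
3 6 load 0.7467
4 8 source 0.7520
5 10 load 0.7502
6 12 source 0.7499
7 14 load 0.7500
8 16 source 0.7500

Γ_L=-0.333333, Γ_S=0.200000; launch V₁=3·50/125=1.200000
k=0 src: V=1.2000
k=1 load: inc=1.200000, refl=1.200000·-0.333333=-0.4000; V=0.000000+1.200000+-0.400000=0.8000
k=2 src: inc=-0.400000, refl=-0.400000·0.200000=-0.0800; V=1.200000+-0.400000+-0.080000=0.7200
k=3 load: inc=-0.080000, refl=-0.080000·-0.333333=0.0267; V=0.800000+-0.080000+0.026667=0.7467
k=4 src: inc=0.026667, refl=0.026667·0.200000=0.0053; V=0.720000+0.026667+0.005333=0.7520
k=5 load: inc=0.005333, refl=0.005333·-0.333333=-0.0018; V=0.746667+0.005333+-0.001778=0.7502
k=6 src: inc=-0.001778, refl=-0.001778·0.200000=-0.0004; V=0.752000+-0.001778+-0.000356=0.7499
k=7 load: inc=-0.000356, refl=-0.000356·-0.333333=0.0001; V=0.750222+-0.000356+0.000119=0.7500
k=8 src: inc=0.000119, refl=0.000119·0.200000=0.0000; V=0.749867+0.000119+0.000024=0.7500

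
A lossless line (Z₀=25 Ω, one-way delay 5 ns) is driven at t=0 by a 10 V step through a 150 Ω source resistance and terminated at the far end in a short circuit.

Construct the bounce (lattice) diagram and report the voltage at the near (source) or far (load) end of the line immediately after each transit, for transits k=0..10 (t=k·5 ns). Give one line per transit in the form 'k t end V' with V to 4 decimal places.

0 0 source 1.4286
1 5 load 0.0000
2 10 source -1.0204
3 15 load 0.0000
4 20 source 0.7289
5 25 load 0.0000
6 30 source -0.5206
7 35 load 0.0000
8 40 source 0.3719
9 45 load 0.0000
10 50 source -0.2656

Γ_L=-1.000000, Γ_S=0.714286; launch V₁=10·25/175=1.428571
k=0 src: V=1.4286
k=1 load: inc=1.428571, refl=1.428571·-1.000000=-1.4286; V=0.000000+1.428571+-1.428571=0.0000
k=2 src: inc=-1.428571, refl=-1.428571·0.714286=-1.0204; V=1.428571+-1.428571+-1.020408=-1.0204
k=3 load: inc=-1.020408, refl=-1.020408·-1.000000=1.0204; V=0.000000+-1.020408+1.020408=0.0000
k=4 src: inc=1.020408, refl=1.020408·0.714286=0.7289; V=-1.020408+1.020408+0.728863=0.7289
k=5 load: inc=0.728863, refl=0.728863·-1.000000=-0.7289; V=0.000000+0.728863+-0.728863=0.0000
k=6 src: inc=-0.728863, refl=-0.728863·0.714286=-0.5206; V=0.728863+-0.728863+-0.520616=-0.5206
k=7 load: inc=-0.520616, refl=-0.520616·-1.000000=0.5206; V=0.000000+-0.520616+0.520616=0.0000
k=8 src: inc=0.520616, refl=0.520616·0.714286=0.3719; V=-0.520616+0.520616+0.371869=0.3719
k=9 load: inc=0.371869, refl=0.371869·-1.000000=-0.3719; V=0.000000+0.371869+-0.371869=0.0000
k=10 src: inc=-0.371869, refl=-0.371869·0.714286=-0.2656; V=0.371869+-0.371869+-0.265621=-0.2656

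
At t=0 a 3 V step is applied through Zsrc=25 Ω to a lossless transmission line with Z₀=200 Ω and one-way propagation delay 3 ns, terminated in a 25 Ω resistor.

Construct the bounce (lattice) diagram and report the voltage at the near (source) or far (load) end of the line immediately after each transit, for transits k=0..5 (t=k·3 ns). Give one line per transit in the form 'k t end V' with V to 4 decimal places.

Γ_L=-0.777778, Γ_S=-0.777778; launch V₁=3·200/225=2.666667
k=0 src: V=2.6667
k=1 load: inc=2.666667, refl=2.666667·-0.777778=-2.0741; V=0.000000+2.666667+-2.074074=0.5926
k=2 src: inc=-2.074074, refl=-2.074074·-0.777778=1.6132; V=2.666667+-2.074074+1.613169=2.2058
k=3 load: inc=1.613169, refl=1.613169·-0.777778=-1.2547; V=0.592593+1.613169+-1.254687=0.9511
k=4 src: inc=-1.254687, refl=-1.254687·-0.777778=0.9759; V=2.205761+-1.254687+0.975867=1.9269
k=5 load: inc=0.975867, refl=0.975867·-0.777778=-0.7590; V=0.951075+0.975867+-0.759008=1.1679

0 0 source 2.6667
1 3 load 0.5926
2 6 source 2.2058
3 9 load 0.9511
4 12 source 1.9269
5 15 load 1.1679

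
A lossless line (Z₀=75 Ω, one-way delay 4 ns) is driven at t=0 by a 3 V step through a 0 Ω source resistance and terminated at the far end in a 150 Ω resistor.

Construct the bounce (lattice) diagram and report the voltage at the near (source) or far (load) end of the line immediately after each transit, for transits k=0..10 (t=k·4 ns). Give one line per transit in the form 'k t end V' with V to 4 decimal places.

Γ_L=0.333333, Γ_S=-1.000000; launch V₁=3·75/75=3.000000
k=0 src: V=3.0000
k=1 load: inc=3.000000, refl=3.000000·0.333333=1.0000; V=0.000000+3.000000+1.000000=4.0000
k=2 src: inc=1.000000, refl=1.000000·-1.000000=-1.0000; V=3.000000+1.000000+-1.000000=3.0000
k=3 load: inc=-1.000000, refl=-1.000000·0.333333=-0.3333; V=4.000000+-1.000000+-0.333333=2.6667
k=4 src: inc=-0.333333, refl=-0.333333·-1.000000=0.3333; V=3.000000+-0.333333+0.333333=3.0000
k=5 load: inc=0.333333, refl=0.333333·0.333333=0.1111; V=2.666667+0.333333+0.111111=3.1111
k=6 src: inc=0.111111, refl=0.111111·-1.000000=-0.1111; V=3.000000+0.111111+-0.111111=3.0000
k=7 load: inc=-0.111111, refl=-0.111111·0.333333=-0.0370; V=3.111111+-0.111111+-0.037037=2.9630
k=8 src: inc=-0.037037, refl=-0.037037·-1.000000=0.0370; V=3.000000+-0.037037+0.037037=3.0000
k=9 load: inc=0.037037, refl=0.037037·0.333333=0.0123; V=2.962963+0.037037+0.012346=3.0123
k=10 src: inc=0.012346, refl=0.012346·-1.000000=-0.0123; V=3.000000+0.012346+-0.012346=3.0000

0 0 source 3.0000
1 4 load 4.0000
2 8 source 3.0000
3 12 load 2.6667
4 16 source 3.0000
5 20 load 3.1111
6 24 source 3.0000
7 28 load 2.9630
8 32 source 3.0000
9 36 load 3.0123
10 40 source 3.0000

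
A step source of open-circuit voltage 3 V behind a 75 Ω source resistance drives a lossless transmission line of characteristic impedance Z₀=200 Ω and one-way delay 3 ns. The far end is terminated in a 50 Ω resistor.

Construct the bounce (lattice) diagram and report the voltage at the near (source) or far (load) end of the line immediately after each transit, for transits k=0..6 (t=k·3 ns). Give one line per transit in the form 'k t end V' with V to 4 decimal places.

Γ_L=-0.600000, Γ_S=-0.454545; launch V₁=3·200/275=2.181818
k=0 src: V=2.1818
k=1 load: inc=2.181818, refl=2.181818·-0.600000=-1.3091; V=0.000000+2.181818+-1.309091=0.8727
k=2 src: inc=-1.309091, refl=-1.309091·-0.454545=0.5950; V=2.181818+-1.309091+0.595041=1.4678
k=3 load: inc=0.595041, refl=0.595041·-0.600000=-0.3570; V=0.872727+0.595041+-0.357025=1.1107
k=4 src: inc=-0.357025, refl=-0.357025·-0.454545=0.1623; V=1.467769+-0.357025+0.162284=1.2730
k=5 load: inc=0.162284, refl=0.162284·-0.600000=-0.0974; V=1.110744+0.162284+-0.097370=1.1757
k=6 src: inc=-0.097370, refl=-0.097370·-0.454545=0.0443; V=1.273028+-0.097370+0.044259=1.2199

0 0 source 2.1818
1 3 load 0.8727
2 6 source 1.4678
3 9 load 1.1107
4 12 source 1.2730
5 15 load 1.1757
6 18 source 1.2199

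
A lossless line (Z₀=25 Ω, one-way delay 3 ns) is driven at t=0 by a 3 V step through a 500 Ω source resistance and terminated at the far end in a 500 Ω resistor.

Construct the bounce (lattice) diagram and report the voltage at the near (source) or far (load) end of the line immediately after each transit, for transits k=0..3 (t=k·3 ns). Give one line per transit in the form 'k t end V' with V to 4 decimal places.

Γ_L=0.904762, Γ_S=0.904762; launch V₁=3·25/525=0.142857
k=0 src: V=0.1429
k=1 load: inc=0.142857, refl=0.142857·0.904762=0.1293; V=0.000000+0.142857+0.129252=0.2721
k=2 src: inc=0.129252, refl=0.129252·0.904762=0.1169; V=0.142857+0.129252+0.116942=0.3891
k=3 load: inc=0.116942, refl=0.116942·0.904762=0.1058; V=0.272109+0.116942+0.105805=0.4949

0 0 source 0.1429
1 3 load 0.2721
2 6 source 0.3891
3 9 load 0.4949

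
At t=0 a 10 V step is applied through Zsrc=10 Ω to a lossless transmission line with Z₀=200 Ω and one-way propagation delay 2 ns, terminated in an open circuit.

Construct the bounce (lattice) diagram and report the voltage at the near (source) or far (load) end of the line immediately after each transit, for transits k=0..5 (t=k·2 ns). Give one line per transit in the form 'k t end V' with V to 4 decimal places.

Γ_L=1.000000, Γ_S=-0.904762; launch V₁=10·200/210=9.523810
k=0 src: V=9.5238
k=1 load: inc=9.523810, refl=9.523810·1.000000=9.5238; V=0.000000+9.523810+9.523810=19.0476
k=2 src: inc=9.523810, refl=9.523810·-0.904762=-8.6168; V=9.523810+9.523810+-8.616780=10.4308
k=3 load: inc=-8.616780, refl=-8.616780·1.000000=-8.6168; V=19.047619+-8.616780+-8.616780=1.8141
k=4 src: inc=-8.616780, refl=-8.616780·-0.904762=7.7961; V=10.430839+-8.616780+7.796134=9.6102
k=5 load: inc=7.796134, refl=7.796134·1.000000=7.7961; V=1.814059+7.796134+7.796134=17.4063

0 0 source 9.5238
1 2 load 19.0476
2 4 source 10.4308
3 6 load 1.8141
4 8 source 9.6102
5 10 load 17.4063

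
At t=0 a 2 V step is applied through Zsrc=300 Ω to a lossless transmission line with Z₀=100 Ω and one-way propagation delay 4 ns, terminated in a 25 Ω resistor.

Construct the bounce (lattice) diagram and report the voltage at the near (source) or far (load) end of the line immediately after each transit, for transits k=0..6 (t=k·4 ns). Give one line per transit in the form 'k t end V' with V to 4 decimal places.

0 0 source 0.5000
1 4 load 0.2000
2 8 source 0.0500
3 12 load 0.1400
4 16 source 0.1850
5 20 load 0.1580
6 24 source 0.1445

Γ_L=-0.600000, Γ_S=0.500000; launch V₁=2·100/400=0.500000
k=0 src: V=0.5000
k=1 load: inc=0.500000, refl=0.500000·-0.600000=-0.3000; V=0.000000+0.500000+-0.300000=0.2000
k=2 src: inc=-0.300000, refl=-0.300000·0.500000=-0.1500; V=0.500000+-0.300000+-0.150000=0.0500
k=3 load: inc=-0.150000, refl=-0.150000·-0.600000=0.0900; V=0.200000+-0.150000+0.090000=0.1400
k=4 src: inc=0.090000, refl=0.090000·0.500000=0.0450; V=0.050000+0.090000+0.045000=0.1850
k=5 load: inc=0.045000, refl=0.045000·-0.600000=-0.0270; V=0.140000+0.045000+-0.027000=0.1580
k=6 src: inc=-0.027000, refl=-0.027000·0.500000=-0.0135; V=0.185000+-0.027000+-0.013500=0.1445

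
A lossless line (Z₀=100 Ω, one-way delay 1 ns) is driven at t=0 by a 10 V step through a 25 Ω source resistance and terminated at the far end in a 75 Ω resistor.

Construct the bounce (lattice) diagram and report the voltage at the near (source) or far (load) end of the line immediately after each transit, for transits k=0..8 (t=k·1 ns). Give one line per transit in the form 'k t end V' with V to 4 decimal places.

Γ_L=-0.142857, Γ_S=-0.600000; launch V₁=10·100/125=8.000000
k=0 src: V=8.0000
k=1 load: inc=8.000000, refl=8.000000·-0.142857=-1.1429; V=0.000000+8.000000+-1.142857=6.8571
k=2 src: inc=-1.142857, refl=-1.142857·-0.600000=0.6857; V=8.000000+-1.142857+0.685714=7.5429
k=3 load: inc=0.685714, refl=0.685714·-0.142857=-0.0980; V=6.857143+0.685714+-0.097959=7.4449
k=4 src: inc=-0.097959, refl=-0.097959·-0.600000=0.0588; V=7.542857+-0.097959+0.058776=7.5037
k=5 load: inc=0.058776, refl=0.058776·-0.142857=-0.0084; V=7.444898+0.058776+-0.008397=7.4953
k=6 src: inc=-0.008397, refl=-0.008397·-0.600000=0.0050; V=7.503673+-0.008397+0.005038=7.5003
k=7 load: inc=0.005038, refl=0.005038·-0.142857=-0.0007; V=7.495277+0.005038+-0.000720=7.4996
k=8 src: inc=-0.000720, refl=-0.000720·-0.600000=0.0004; V=7.500315+-0.000720+0.000432=7.5000

0 0 source 8.0000
1 1 load 6.8571
2 2 source 7.5429
3 3 load 7.4449
4 4 source 7.5037
5 5 load 7.4953
6 6 source 7.5003
7 7 load 7.4996
8 8 source 7.5000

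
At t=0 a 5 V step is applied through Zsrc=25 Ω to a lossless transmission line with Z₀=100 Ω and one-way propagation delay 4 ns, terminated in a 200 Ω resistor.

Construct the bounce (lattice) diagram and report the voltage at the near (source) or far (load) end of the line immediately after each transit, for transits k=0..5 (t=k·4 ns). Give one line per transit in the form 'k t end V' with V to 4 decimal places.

Γ_L=0.333333, Γ_S=-0.600000; launch V₁=5·100/125=4.000000
k=0 src: V=4.0000
k=1 load: inc=4.000000, refl=4.000000·0.333333=1.3333; V=0.000000+4.000000+1.333333=5.3333
k=2 src: inc=1.333333, refl=1.333333·-0.600000=-0.8000; V=4.000000+1.333333+-0.800000=4.5333
k=3 load: inc=-0.800000, refl=-0.800000·0.333333=-0.2667; V=5.333333+-0.800000+-0.266667=4.2667
k=4 src: inc=-0.266667, refl=-0.266667·-0.600000=0.1600; V=4.533333+-0.266667+0.160000=4.4267
k=5 load: inc=0.160000, refl=0.160000·0.333333=0.0533; V=4.266667+0.160000+0.053333=4.4800

0 0 source 4.0000
1 4 load 5.3333
2 8 source 4.5333
3 12 load 4.2667
4 16 source 4.4267
5 20 load 4.4800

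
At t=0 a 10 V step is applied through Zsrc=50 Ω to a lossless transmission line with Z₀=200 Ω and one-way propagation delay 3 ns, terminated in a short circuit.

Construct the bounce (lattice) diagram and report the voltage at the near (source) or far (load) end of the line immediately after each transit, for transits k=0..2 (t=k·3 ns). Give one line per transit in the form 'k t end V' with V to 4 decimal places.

0 0 source 8.0000
1 3 load 0.0000
2 6 source 4.8000

Γ_L=-1.000000, Γ_S=-0.600000; launch V₁=10·200/250=8.000000
k=0 src: V=8.0000
k=1 load: inc=8.000000, refl=8.000000·-1.000000=-8.0000; V=0.000000+8.000000+-8.000000=0.0000
k=2 src: inc=-8.000000, refl=-8.000000·-0.600000=4.8000; V=8.000000+-8.000000+4.800000=4.8000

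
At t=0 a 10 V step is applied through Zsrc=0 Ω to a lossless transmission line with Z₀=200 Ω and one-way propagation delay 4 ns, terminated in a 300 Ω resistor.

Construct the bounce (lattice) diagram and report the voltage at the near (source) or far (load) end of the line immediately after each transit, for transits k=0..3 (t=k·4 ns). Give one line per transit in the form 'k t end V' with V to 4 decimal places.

0 0 source 10.0000
1 4 load 12.0000
2 8 source 10.0000
3 12 load 9.6000

Γ_L=0.200000, Γ_S=-1.000000; launch V₁=10·200/200=10.000000
k=0 src: V=10.0000
k=1 load: inc=10.000000, refl=10.000000·0.200000=2.0000; V=0.000000+10.000000+2.000000=12.0000
k=2 src: inc=2.000000, refl=2.000000·-1.000000=-2.0000; V=10.000000+2.000000+-2.000000=10.0000
k=3 load: inc=-2.000000, refl=-2.000000·0.200000=-0.4000; V=12.000000+-2.000000+-0.400000=9.6000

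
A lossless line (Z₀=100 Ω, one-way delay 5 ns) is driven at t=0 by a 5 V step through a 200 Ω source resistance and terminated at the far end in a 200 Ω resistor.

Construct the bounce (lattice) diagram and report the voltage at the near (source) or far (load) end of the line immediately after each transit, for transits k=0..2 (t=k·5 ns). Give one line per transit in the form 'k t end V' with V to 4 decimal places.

Γ_L=0.333333, Γ_S=0.333333; launch V₁=5·100/300=1.666667
k=0 src: V=1.6667
k=1 load: inc=1.666667, refl=1.666667·0.333333=0.5556; V=0.000000+1.666667+0.555556=2.2222
k=2 src: inc=0.555556, refl=0.555556·0.333333=0.1852; V=1.666667+0.555556+0.185185=2.4074

0 0 source 1.6667
1 5 load 2.2222
2 10 source 2.4074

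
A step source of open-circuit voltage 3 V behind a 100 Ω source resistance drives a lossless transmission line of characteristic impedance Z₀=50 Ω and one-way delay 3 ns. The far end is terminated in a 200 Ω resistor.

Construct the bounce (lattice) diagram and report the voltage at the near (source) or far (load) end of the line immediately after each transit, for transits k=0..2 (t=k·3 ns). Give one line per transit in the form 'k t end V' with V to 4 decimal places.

Γ_L=0.600000, Γ_S=0.333333; launch V₁=3·50/150=1.000000
k=0 src: V=1.0000
k=1 load: inc=1.000000, refl=1.000000·0.600000=0.6000; V=0.000000+1.000000+0.600000=1.6000
k=2 src: inc=0.600000, refl=0.600000·0.333333=0.2000; V=1.000000+0.600000+0.200000=1.8000

0 0 source 1.0000
1 3 load 1.6000
2 6 source 1.8000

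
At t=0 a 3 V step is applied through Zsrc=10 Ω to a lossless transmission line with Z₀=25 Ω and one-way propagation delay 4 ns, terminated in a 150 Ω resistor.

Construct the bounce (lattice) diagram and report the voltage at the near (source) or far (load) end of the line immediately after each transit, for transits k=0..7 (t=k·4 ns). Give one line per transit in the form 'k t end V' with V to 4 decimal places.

Γ_L=0.714286, Γ_S=-0.428571; launch V₁=3·25/35=2.142857
k=0 src: V=2.1429
k=1 load: inc=2.142857, refl=2.142857·0.714286=1.5306; V=0.000000+2.142857+1.530612=3.6735
k=2 src: inc=1.530612, refl=1.530612·-0.428571=-0.6560; V=2.142857+1.530612+-0.655977=3.0175
k=3 load: inc=-0.655977, refl=-0.655977·0.714286=-0.4686; V=3.673469+-0.655977+-0.468555=2.5489
k=4 src: inc=-0.468555, refl=-0.468555·-0.428571=0.2008; V=3.017493+-0.468555+0.200809=2.7497
k=5 load: inc=0.200809, refl=0.200809·0.714286=0.1434; V=2.548938+0.200809+0.143435=2.8932
k=6 src: inc=0.143435, refl=0.143435·-0.428571=-0.0615; V=2.749747+0.143435+-0.061472=2.8317
k=7 load: inc=-0.061472, refl=-0.061472·0.714286=-0.0439; V=2.893182+-0.061472+-0.043909=2.7878

0 0 source 2.1429
1 4 load 3.6735
2 8 source 3.0175
3 12 load 2.5489
4 16 source 2.7497
5 20 load 2.8932
6 24 source 2.8317
7 28 load 2.7878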